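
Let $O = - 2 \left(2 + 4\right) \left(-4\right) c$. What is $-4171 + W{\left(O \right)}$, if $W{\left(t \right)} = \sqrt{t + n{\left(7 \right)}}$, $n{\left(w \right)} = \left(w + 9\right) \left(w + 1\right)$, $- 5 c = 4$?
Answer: $-4171 + \frac{8 \sqrt{35}}{5} \approx -4161.5$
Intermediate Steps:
$c = - \frac{4}{5}$ ($c = \left(- \frac{1}{5}\right) 4 = - \frac{4}{5} \approx -0.8$)
$n{\left(w \right)} = \left(1 + w\right) \left(9 + w\right)$ ($n{\left(w \right)} = \left(9 + w\right) \left(1 + w\right) = \left(1 + w\right) \left(9 + w\right)$)
$O = - \frac{192}{5}$ ($O = - 2 \left(2 + 4\right) \left(-4\right) \left(- \frac{4}{5}\right) = - 2 \cdot 6 \left(-4\right) \left(- \frac{4}{5}\right) = \left(-2\right) \left(-24\right) \left(- \frac{4}{5}\right) = 48 \left(- \frac{4}{5}\right) = - \frac{192}{5} \approx -38.4$)
$W{\left(t \right)} = \sqrt{128 + t}$ ($W{\left(t \right)} = \sqrt{t + \left(9 + 7^{2} + 10 \cdot 7\right)} = \sqrt{t + \left(9 + 49 + 70\right)} = \sqrt{t + 128} = \sqrt{128 + t}$)
$-4171 + W{\left(O \right)} = -4171 + \sqrt{128 - \frac{192}{5}} = -4171 + \sqrt{\frac{448}{5}} = -4171 + \frac{8 \sqrt{35}}{5}$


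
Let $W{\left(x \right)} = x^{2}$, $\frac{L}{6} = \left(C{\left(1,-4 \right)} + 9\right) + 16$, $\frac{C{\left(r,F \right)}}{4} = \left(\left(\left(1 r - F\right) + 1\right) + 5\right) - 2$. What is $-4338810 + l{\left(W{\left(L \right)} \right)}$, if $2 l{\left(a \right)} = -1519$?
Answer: $- \frac{8679139}{2} \approx -4.3396 \cdot 10^{6}$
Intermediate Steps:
$C{\left(r,F \right)} = 16 - 4 F + 4 r$ ($C{\left(r,F \right)} = 4 \left(\left(\left(\left(1 r - F\right) + 1\right) + 5\right) - 2\right) = 4 \left(\left(\left(\left(r - F\right) + 1\right) + 5\right) - 2\right) = 4 \left(\left(\left(1 + r - F\right) + 5\right) - 2\right) = 4 \left(\left(6 + r - F\right) - 2\right) = 4 \left(4 + r - F\right) = 16 - 4 F + 4 r$)
$L = 366$ ($L = 6 \left(\left(\left(16 - -16 + 4 \cdot 1\right) + 9\right) + 16\right) = 6 \left(\left(\left(16 + 16 + 4\right) + 9\right) + 16\right) = 6 \left(\left(36 + 9\right) + 16\right) = 6 \left(45 + 16\right) = 6 \cdot 61 = 366$)
$l{\left(a \right)} = - \frac{1519}{2}$ ($l{\left(a \right)} = \frac{1}{2} \left(-1519\right) = - \frac{1519}{2}$)
$-4338810 + l{\left(W{\left(L \right)} \right)} = -4338810 - \frac{1519}{2} = - \frac{8679139}{2}$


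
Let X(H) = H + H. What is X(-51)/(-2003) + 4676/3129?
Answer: 1383598/895341 ≈ 1.5453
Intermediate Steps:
X(H) = 2*H
X(-51)/(-2003) + 4676/3129 = (2*(-51))/(-2003) + 4676/3129 = -102*(-1/2003) + 4676*(1/3129) = 102/2003 + 668/447 = 1383598/895341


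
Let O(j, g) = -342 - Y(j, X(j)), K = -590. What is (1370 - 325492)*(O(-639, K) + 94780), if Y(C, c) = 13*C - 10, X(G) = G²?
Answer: -33305156110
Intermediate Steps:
Y(C, c) = -10 + 13*C
O(j, g) = -332 - 13*j (O(j, g) = -342 - (-10 + 13*j) = -342 + (10 - 13*j) = -332 - 13*j)
(1370 - 325492)*(O(-639, K) + 94780) = (1370 - 325492)*((-332 - 13*(-639)) + 94780) = -324122*((-332 + 8307) + 94780) = -324122*(7975 + 94780) = -324122*102755 = -33305156110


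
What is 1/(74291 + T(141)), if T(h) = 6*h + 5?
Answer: 1/75142 ≈ 1.3308e-5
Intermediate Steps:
T(h) = 5 + 6*h
1/(74291 + T(141)) = 1/(74291 + (5 + 6*141)) = 1/(74291 + (5 + 846)) = 1/(74291 + 851) = 1/75142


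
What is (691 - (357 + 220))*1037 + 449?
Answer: 118667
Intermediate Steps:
(691 - (357 + 220))*1037 + 449 = (691 - 1*577)*1037 + 449 = (691 - 577)*1037 + 449 = 114*1037 + 449 = 118218 + 449 = 118667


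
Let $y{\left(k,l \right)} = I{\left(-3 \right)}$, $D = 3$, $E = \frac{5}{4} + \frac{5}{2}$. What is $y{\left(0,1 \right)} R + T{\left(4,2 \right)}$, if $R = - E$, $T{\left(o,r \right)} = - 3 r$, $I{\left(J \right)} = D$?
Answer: $- \frac{69}{4} \approx -17.25$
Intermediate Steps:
$E = \frac{15}{4}$ ($E = 5 \cdot \frac{1}{4} + 5 \cdot \frac{1}{2} = \frac{5}{4} + \frac{5}{2} = \frac{15}{4} \approx 3.75$)
$I{\left(J \right)} = 3$
$y{\left(k,l \right)} = 3$
$R = - \frac{15}{4}$ ($R = \left(-1\right) \frac{15}{4} = - \frac{15}{4} \approx -3.75$)
$y{\left(0,1 \right)} R + T{\left(4,2 \right)} = 3 \left(- \frac{15}{4}\right) - 6 = - \frac{45}{4} - 6 = - \frac{69}{4}$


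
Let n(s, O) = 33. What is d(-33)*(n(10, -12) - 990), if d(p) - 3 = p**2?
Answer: -1045044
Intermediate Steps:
d(p) = 3 + p**2
d(-33)*(n(10, -12) - 990) = (3 + (-33)**2)*(33 - 990) = (3 + 1089)*(-957) = 1092*(-957) = -1045044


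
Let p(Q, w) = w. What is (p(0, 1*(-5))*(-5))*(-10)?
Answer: -250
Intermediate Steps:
(p(0, 1*(-5))*(-5))*(-10) = ((1*(-5))*(-5))*(-10) = -5*(-5)*(-10) = 25*(-10) = -250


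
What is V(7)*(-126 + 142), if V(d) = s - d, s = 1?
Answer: -96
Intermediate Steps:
V(d) = 1 - d
V(7)*(-126 + 142) = (1 - 1*7)*(-126 + 142) = (1 - 7)*16 = -6*16 = -96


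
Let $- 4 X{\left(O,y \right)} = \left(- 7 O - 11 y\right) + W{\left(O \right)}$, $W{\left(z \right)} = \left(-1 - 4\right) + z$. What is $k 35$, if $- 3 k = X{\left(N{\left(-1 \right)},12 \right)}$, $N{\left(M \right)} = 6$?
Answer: $- \frac{6055}{12} \approx -504.58$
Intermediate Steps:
$W{\left(z \right)} = -5 + z$
$X{\left(O,y \right)} = \frac{5}{4} + \frac{3 O}{2} + \frac{11 y}{4}$ ($X{\left(O,y \right)} = - \frac{\left(- 7 O - 11 y\right) + \left(-5 + O\right)}{4} = - \frac{\left(- 11 y - 7 O\right) + \left(-5 + O\right)}{4} = - \frac{-5 - 11 y - 6 O}{4} = \frac{5}{4} + \frac{3 O}{2} + \frac{11 y}{4}$)
$k = - \frac{173}{12}$ ($k = - \frac{\frac{5}{4} + \frac{3}{2} \cdot 6 + \frac{11}{4} \cdot 12}{3} = - \frac{\frac{5}{4} + 9 + 33}{3} = \left(- \frac{1}{3}\right) \frac{173}{4} = - \frac{173}{12} \approx -14.417$)
$k 35 = \left(- \frac{173}{12}\right) 35 = - \frac{6055}{12}$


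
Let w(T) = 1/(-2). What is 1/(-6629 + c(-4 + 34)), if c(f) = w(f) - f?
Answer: -2/13319 ≈ -0.00015016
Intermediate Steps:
w(T) = -½
c(f) = -½ - f
1/(-6629 + c(-4 + 34)) = 1/(-6629 + (-½ - (-4 + 34))) = 1/(-6629 + (-½ - 1*30)) = 1/(-6629 + (-½ - 30)) = 1/(-6629 - 61/2) = 1/(-13319/2) = -2/13319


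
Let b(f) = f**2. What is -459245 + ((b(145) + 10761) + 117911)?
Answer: -309548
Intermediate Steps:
-459245 + ((b(145) + 10761) + 117911) = -459245 + ((145**2 + 10761) + 117911) = -459245 + ((21025 + 10761) + 117911) = -459245 + (31786 + 117911) = -459245 + 149697 = -309548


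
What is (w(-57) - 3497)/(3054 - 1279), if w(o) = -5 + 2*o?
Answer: -3616/1775 ≈ -2.0372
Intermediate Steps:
(w(-57) - 3497)/(3054 - 1279) = ((-5 + 2*(-57)) - 3497)/(3054 - 1279) = ((-5 - 114) - 3497)/1775 = (-119 - 3497)*(1/1775) = -3616*1/1775 = -3616/1775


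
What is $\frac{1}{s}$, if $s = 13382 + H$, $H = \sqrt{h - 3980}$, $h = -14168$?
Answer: $\frac{6691}{89548036} - \frac{i \sqrt{4537}}{89548036} \approx 7.472 \cdot 10^{-5} - 7.5219 \cdot 10^{-7} i$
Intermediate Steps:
$H = 2 i \sqrt{4537}$ ($H = \sqrt{-14168 - 3980} = \sqrt{-18148} = 2 i \sqrt{4537} \approx 134.71 i$)
$s = 13382 + 2 i \sqrt{4537} \approx 13382.0 + 134.71 i$
$\frac{1}{s} = \frac{1}{13382 + 2 i \sqrt{4537}}$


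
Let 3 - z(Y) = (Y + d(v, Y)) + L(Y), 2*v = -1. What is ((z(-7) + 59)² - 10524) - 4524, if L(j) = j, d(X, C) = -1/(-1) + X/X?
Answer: -9572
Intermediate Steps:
v = -½ (v = (½)*(-1) = -½ ≈ -0.50000)
d(X, C) = 2 (d(X, C) = -1*(-1) + 1 = 1 + 1 = 2)
z(Y) = 1 - 2*Y (z(Y) = 3 - ((Y + 2) + Y) = 3 - ((2 + Y) + Y) = 3 - (2 + 2*Y) = 3 + (-2 - 2*Y) = 1 - 2*Y)
((z(-7) + 59)² - 10524) - 4524 = (((1 - 2*(-7)) + 59)² - 10524) - 4524 = (((1 + 14) + 59)² - 10524) - 4524 = ((15 + 59)² - 10524) - 4524 = (74² - 10524) - 4524 = (5476 - 10524) - 4524 = -5048 - 4524 = -9572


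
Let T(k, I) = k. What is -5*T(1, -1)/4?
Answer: -5/4 ≈ -1.2500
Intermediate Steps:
-5*T(1, -1)/4 = -5*1/4 = -5*¼ = -5/4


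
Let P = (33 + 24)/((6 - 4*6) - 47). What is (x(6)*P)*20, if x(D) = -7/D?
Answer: 266/13 ≈ 20.462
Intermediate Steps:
P = -57/65 (P = 57/((6 - 24) - 47) = 57/(-18 - 47) = 57/(-65) = 57*(-1/65) = -57/65 ≈ -0.87692)
(x(6)*P)*20 = (-7/6*(-57/65))*20 = (-7*⅙*(-57/65))*20 = -7/6*(-57/65)*20 = (133/130)*20 = 266/13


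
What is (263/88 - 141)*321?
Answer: -3898545/88 ≈ -44302.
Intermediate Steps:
(263/88 - 141)*321 = -12145/88*321 = -3898545/88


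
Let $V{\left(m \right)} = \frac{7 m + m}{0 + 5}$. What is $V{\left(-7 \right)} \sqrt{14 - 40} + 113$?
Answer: $113 - \frac{56 i \sqrt{26}}{5} \approx 113.0 - 57.109 i$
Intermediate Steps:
$V{\left(m \right)} = \frac{8 m}{5}$
$V{\left(-7 \right)} \sqrt{14 - 40} + 113 = \frac{8}{5} \left(-7\right) \sqrt{14 - 40} + 113 = - \frac{56 \sqrt{-26}}{5} + 113 = - \frac{56 i \sqrt{26}}{5} + 113 = 113 - \frac{56 i \sqrt{26}}{5}$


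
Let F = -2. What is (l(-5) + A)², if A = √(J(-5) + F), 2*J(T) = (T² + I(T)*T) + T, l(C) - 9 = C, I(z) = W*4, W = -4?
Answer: 64 + 32*√3 ≈ 119.43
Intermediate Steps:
I(z) = -16 (I(z) = -4*4 = -16)
l(C) = 9 + C
J(T) = T²/2 - 15*T/2 (J(T) = ((T² - 16*T) + T)/2 = (T² - 15*T)/2 = T²/2 - 15*T/2)
A = 4*√3 (A = √((½)*(-5)*(-15 - 5) - 2) = √((½)*(-5)*(-20) - 2) = √(50 - 2) = √48 = 4*√3 ≈ 6.9282)
(l(-5) + A)² = ((9 - 5) + 4*√3)² = (4 + 4*√3)²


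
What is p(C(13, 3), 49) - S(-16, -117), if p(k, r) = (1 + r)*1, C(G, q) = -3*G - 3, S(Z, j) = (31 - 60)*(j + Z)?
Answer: -3807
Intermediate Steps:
S(Z, j) = -29*Z - 29*j (S(Z, j) = -29*(Z + j) = -29*Z - 29*j)
C(G, q) = -3 - 3*G
p(k, r) = 1 + r
p(C(13, 3), 49) - S(-16, -117) = (1 + 49) - (-29*(-16) - 29*(-117)) = 50 - (464 + 3393) = 50 - 1*3857 = 50 - 3857 = -3807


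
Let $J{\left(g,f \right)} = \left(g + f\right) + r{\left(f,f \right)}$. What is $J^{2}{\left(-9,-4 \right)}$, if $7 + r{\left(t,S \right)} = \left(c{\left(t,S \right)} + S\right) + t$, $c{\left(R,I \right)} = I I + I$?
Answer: $256$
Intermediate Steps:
$c{\left(R,I \right)} = I + I^{2}$ ($c{\left(R,I \right)} = I^{2} + I = I + I^{2}$)
$r{\left(t,S \right)} = -7 + S + t + S \left(1 + S\right)$ ($r{\left(t,S \right)} = -7 + \left(\left(S \left(1 + S\right) + S\right) + t\right) = -7 + \left(\left(S + S \left(1 + S\right)\right) + t\right) = -7 + \left(S + t + S \left(1 + S\right)\right) = -7 + S + t + S \left(1 + S\right)$)
$J{\left(g,f \right)} = -7 + g + 3 f + f \left(1 + f\right)$ ($J{\left(g,f \right)} = \left(g + f\right) + \left(-7 + f + f + f \left(1 + f\right)\right) = \left(f + g\right) + \left(-7 + 2 f + f \left(1 + f\right)\right) = -7 + g + 3 f + f \left(1 + f\right)$)
$J^{2}{\left(-9,-4 \right)} = \left(-7 - 9 + \left(-4\right)^{2} + 4 \left(-4\right)\right)^{2} = \left(-7 - 9 + 16 - 16\right)^{2} = \left(-16\right)^{2} = 256$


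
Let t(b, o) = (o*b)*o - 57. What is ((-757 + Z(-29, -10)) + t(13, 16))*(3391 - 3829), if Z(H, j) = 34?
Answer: -1116024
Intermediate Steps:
t(b, o) = -57 + b*o² (t(b, o) = (b*o)*o - 57 = b*o² - 57 = -57 + b*o²)
((-757 + Z(-29, -10)) + t(13, 16))*(3391 - 3829) = ((-757 + 34) + (-57 + 13*16²))*(3391 - 3829) = (-723 + (-57 + 13*256))*(-438) = (-723 + (-57 + 3328))*(-438) = (-723 + 3271)*(-438) = 2548*(-438) = -1116024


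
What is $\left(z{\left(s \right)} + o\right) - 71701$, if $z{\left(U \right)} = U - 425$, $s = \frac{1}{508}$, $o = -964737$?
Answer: $- \frac{526726403}{508} \approx -1.0369 \cdot 10^{6}$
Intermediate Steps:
$s = \frac{1}{508} \approx 0.0019685$
$z{\left(U \right)} = -425 + U$ ($z{\left(U \right)} = U - 425 = -425 + U$)
$\left(z{\left(s \right)} + o\right) - 71701 = \left(\left(-425 + \frac{1}{508}\right) - 964737\right) - 71701 = \left(- \frac{215899}{508} - 964737\right) - 71701 = - \frac{490302295}{508} - 71701 = - \frac{526726403}{508}$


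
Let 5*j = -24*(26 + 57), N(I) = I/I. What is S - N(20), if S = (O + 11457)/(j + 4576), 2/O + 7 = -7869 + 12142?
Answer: 38817403/22277052 ≈ 1.7425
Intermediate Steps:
O = 1/2133 (O = 2/(-7 + (-7869 + 12142)) = 2/(-7 + 4273) = 2/4266 = 2*(1/4266) = 1/2133 ≈ 0.00046882)
N(I) = 1
j = -1992/5 (j = (-24*(26 + 57))/5 = (-24*83)/5 = (1/5)*(-1992) = -1992/5 ≈ -398.40)
S = 61094455/22277052 (S = (1/2133 + 11457)/(-1992/5 + 4576) = 24437782/(2133*(20888/5)) = (24437782/2133)*(5/20888) = 61094455/22277052 ≈ 2.7425)
S - N(20) = 61094455/22277052 - 1*1 = 61094455/22277052 - 1 = 38817403/22277052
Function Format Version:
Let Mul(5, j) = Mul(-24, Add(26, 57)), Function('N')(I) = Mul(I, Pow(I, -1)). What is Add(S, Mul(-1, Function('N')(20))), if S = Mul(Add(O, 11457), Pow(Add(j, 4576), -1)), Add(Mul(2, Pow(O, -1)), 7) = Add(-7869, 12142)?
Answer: Rational(38817403, 22277052) ≈ 1.7425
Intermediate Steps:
O = Rational(1, 2133) (O = Mul(2, Pow(Add(-7, Add(-7869, 12142)), -1)) = Mul(2, Pow(Add(-7, 4273), -1)) = Mul(2, Pow(4266, -1)) = Mul(2, Rational(1, 4266)) = Rational(1, 2133) ≈ 0.00046882)
Function('N')(I) = 1
j = Rational(-1992, 5) (j = Mul(Rational(1, 5), Mul(-24, Add(26, 57))) = Mul(Rational(1, 5), Mul(-24, 83)) = Mul(Rational(1, 5), -1992) = Rational(-1992, 5) ≈ -398.40)
S = Rational(61094455, 22277052) (S = Mul(Add(Rational(1, 2133), 11457), Pow(Add(Rational(-1992, 5), 4576), -1)) = Mul(Rational(24437782, 2133), Pow(Rational(20888, 5), -1)) = Mul(Rational(24437782, 2133), Rational(5, 20888)) = Rational(61094455, 22277052) ≈ 2.7425)
Add(S, Mul(-1, Function('N')(20))) = Add(Rational(61094455, 22277052), Mul(-1, 1)) = Add(Rational(61094455, 22277052), -1) = Rational(38817403, 22277052)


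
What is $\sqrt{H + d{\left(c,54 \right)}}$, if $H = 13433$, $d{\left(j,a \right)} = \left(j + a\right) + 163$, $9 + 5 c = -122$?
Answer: $\frac{\sqrt{340595}}{5} \approx 116.72$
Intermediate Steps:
$c = - \frac{131}{5}$ ($c = - \frac{9}{5} + \frac{1}{5} \left(-122\right) = - \frac{9}{5} - \frac{122}{5} = - \frac{131}{5} \approx -26.2$)
$d{\left(j,a \right)} = 163 + a + j$ ($d{\left(j,a \right)} = \left(a + j\right) + 163 = 163 + a + j$)
$\sqrt{H + d{\left(c,54 \right)}} = \sqrt{13433 + \left(163 + 54 - \frac{131}{5}\right)} = \sqrt{13433 + \frac{954}{5}} = \sqrt{\frac{68119}{5}} = \frac{\sqrt{340595}}{5}$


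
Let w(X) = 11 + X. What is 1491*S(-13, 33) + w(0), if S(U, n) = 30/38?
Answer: 22574/19 ≈ 1188.1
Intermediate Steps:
S(U, n) = 15/19 (S(U, n) = 30*(1/38) = 15/19)
1491*S(-13, 33) + w(0) = 1491*(15/19) + (11 + 0) = 22365/19 + 11 = 22574/19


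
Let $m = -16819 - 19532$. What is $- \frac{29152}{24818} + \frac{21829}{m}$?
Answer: $- \frac{800728237}{451079559} \approx -1.7751$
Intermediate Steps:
$m = -36351$
$- \frac{29152}{24818} + \frac{21829}{m} = - \frac{29152}{24818} + \frac{21829}{-36351} = \left(-29152\right) \frac{1}{24818} + 21829 \left(- \frac{1}{36351}\right) = - \frac{14576}{12409} - \frac{21829}{36351} = - \frac{800728237}{451079559}$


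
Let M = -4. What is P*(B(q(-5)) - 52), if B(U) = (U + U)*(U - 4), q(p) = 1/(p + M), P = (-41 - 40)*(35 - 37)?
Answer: -8276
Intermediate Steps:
P = 162 (P = -81*(-2) = 162)
q(p) = 1/(-4 + p) (q(p) = 1/(p - 4) = 1/(-4 + p))
B(U) = 2*U*(-4 + U) (B(U) = (2*U)*(-4 + U) = 2*U*(-4 + U))
P*(B(q(-5)) - 52) = 162*(2*(-4 + 1/(-4 - 5))/(-4 - 5) - 52) = 162*(2*(-4 + 1/(-9))/(-9) - 52) = 162*(2*(-⅑)*(-4 - ⅑) - 52) = 162*(2*(-⅑)*(-37/9) - 52) = 162*(74/81 - 52) = 162*(-4138/81) = -8276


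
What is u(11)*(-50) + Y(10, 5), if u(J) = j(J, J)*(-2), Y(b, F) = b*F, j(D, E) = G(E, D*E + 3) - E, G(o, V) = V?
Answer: 11350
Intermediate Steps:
j(D, E) = 3 - E + D*E (j(D, E) = (D*E + 3) - E = (3 + D*E) - E = 3 - E + D*E)
Y(b, F) = F*b
u(J) = -6 - 2*J² + 2*J (u(J) = (3 - J + J*J)*(-2) = (3 - J + J²)*(-2) = (3 + J² - J)*(-2) = -6 - 2*J² + 2*J)
u(11)*(-50) + Y(10, 5) = (-6 - 2*11² + 2*11)*(-50) + 5*10 = (-6 - 2*121 + 22)*(-50) + 50 = (-6 - 242 + 22)*(-50) + 50 = -226*(-50) + 50 = 11300 + 50 = 11350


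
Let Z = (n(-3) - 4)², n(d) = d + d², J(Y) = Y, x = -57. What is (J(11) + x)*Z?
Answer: -184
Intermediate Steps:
Z = 4 (Z = (-3*(1 - 3) - 4)² = (-3*(-2) - 4)² = (6 - 4)² = 2² = 4)
(J(11) + x)*Z = (11 - 57)*4 = -46*4 = -184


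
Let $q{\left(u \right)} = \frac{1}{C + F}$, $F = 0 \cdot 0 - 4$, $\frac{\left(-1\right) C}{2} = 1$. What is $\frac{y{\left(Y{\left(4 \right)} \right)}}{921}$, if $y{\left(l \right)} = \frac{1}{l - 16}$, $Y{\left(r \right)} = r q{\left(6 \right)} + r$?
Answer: $- \frac{1}{11666} \approx -8.5719 \cdot 10^{-5}$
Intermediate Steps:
$C = -2$ ($C = \left(-2\right) 1 = -2$)
$F = -4$ ($F = 0 - 4 = -4$)
$q{\left(u \right)} = - \frac{1}{6}$ ($q{\left(u \right)} = \frac{1}{-2 - 4} = \frac{1}{-6} = - \frac{1}{6}$)
$Y{\left(r \right)} = \frac{5 r}{6}$ ($Y{\left(r \right)} = r \left(- \frac{1}{6}\right) + r = - \frac{r}{6} + r = \frac{5 r}{6}$)
$y{\left(l \right)} = \frac{1}{-16 + l}$
$\frac{y{\left(Y{\left(4 \right)} \right)}}{921} = \frac{1}{\left(-16 + \frac{5}{6} \cdot 4\right) 921} = \frac{1}{-16 + \frac{10}{3}} \cdot \frac{1}{921} = \frac{1}{- \frac{38}{3}} \cdot \frac{1}{921} = \left(- \frac{3}{38}\right) \frac{1}{921} = - \frac{1}{11666}$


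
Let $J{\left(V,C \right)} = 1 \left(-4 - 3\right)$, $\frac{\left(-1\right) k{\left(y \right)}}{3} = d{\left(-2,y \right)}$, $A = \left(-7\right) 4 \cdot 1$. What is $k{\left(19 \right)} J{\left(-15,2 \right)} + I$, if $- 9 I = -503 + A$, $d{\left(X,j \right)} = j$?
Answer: $458$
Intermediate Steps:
$A = -28$ ($A = \left(-28\right) 1 = -28$)
$k{\left(y \right)} = - 3 y$
$J{\left(V,C \right)} = -7$ ($J{\left(V,C \right)} = 1 \left(-7\right) = -7$)
$I = 59$ ($I = - \frac{-503 - 28}{9} = \left(- \frac{1}{9}\right) \left(-531\right) = 59$)
$k{\left(19 \right)} J{\left(-15,2 \right)} + I = \left(-3\right) 19 \left(-7\right) + 59 = \left(-57\right) \left(-7\right) + 59 = 399 + 59 = 458$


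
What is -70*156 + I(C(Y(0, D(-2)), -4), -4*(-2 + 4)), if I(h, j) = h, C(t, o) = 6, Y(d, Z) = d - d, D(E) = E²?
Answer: -10914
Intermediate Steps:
Y(d, Z) = 0
-70*156 + I(C(Y(0, D(-2)), -4), -4*(-2 + 4)) = -70*156 + 6 = -10920 + 6 = -10914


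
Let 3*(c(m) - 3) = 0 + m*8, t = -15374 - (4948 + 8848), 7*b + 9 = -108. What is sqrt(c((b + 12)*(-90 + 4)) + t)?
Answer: 47*I*sqrt(623)/7 ≈ 167.59*I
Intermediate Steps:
b = -117/7 (b = -9/7 + (1/7)*(-108) = -9/7 - 108/7 = -117/7 ≈ -16.714)
t = -29170 (t = -15374 - 1*13796 = -15374 - 13796 = -29170)
c(m) = 3 + 8*m/3 (c(m) = 3 + (0 + m*8)/3 = 3 + (0 + 8*m)/3 = 3 + (8*m)/3 = 3 + 8*m/3)
sqrt(c((b + 12)*(-90 + 4)) + t) = sqrt((3 + 8*((-117/7 + 12)*(-90 + 4))/3) - 29170) = sqrt((3 + 8*(-33/7*(-86))/3) - 29170) = sqrt((3 + (8/3)*(2838/7)) - 29170) = sqrt((3 + 7568/7) - 29170) = sqrt(7589/7 - 29170) = sqrt(-196601/7) = 47*I*sqrt(623)/7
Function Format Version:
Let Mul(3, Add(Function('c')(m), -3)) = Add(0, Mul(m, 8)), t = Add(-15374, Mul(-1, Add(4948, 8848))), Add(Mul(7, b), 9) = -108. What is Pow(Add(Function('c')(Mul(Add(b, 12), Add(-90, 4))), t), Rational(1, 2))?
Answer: Mul(Rational(47, 7), I, Pow(623, Rational(1, 2))) ≈ Mul(167.59, I)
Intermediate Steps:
b = Rational(-117, 7) (b = Add(Rational(-9, 7), Mul(Rational(1, 7), -108)) = Add(Rational(-9, 7), Rational(-108, 7)) = Rational(-117, 7) ≈ -16.714)
t = -29170 (t = Add(-15374, Mul(-1, 13796)) = Add(-15374, -13796) = -29170)
Function('c')(m) = Add(3, Mul(Rational(8, 3), m)) (Function('c')(m) = Add(3, Mul(Rational(1, 3), Add(0, Mul(m, 8)))) = Add(3, Mul(Rational(1, 3), Add(0, Mul(8, m)))) = Add(3, Mul(Rational(1, 3), Mul(8, m))) = Add(3, Mul(Rational(8, 3), m)))
Pow(Add(Function('c')(Mul(Add(b, 12), Add(-90, 4))), t), Rational(1, 2)) = Pow(Add(Add(3, Mul(Rational(8, 3), Mul(Add(Rational(-117, 7), 12), Add(-90, 4)))), -29170), Rational(1, 2)) = Pow(Add(Add(3, Mul(Rational(8, 3), Mul(Rational(-33, 7), -86))), -29170), Rational(1, 2)) = Pow(Add(Add(3, Mul(Rational(8, 3), Rational(2838, 7))), -29170), Rational(1, 2)) = Pow(Add(Add(3, Rational(7568, 7)), -29170), Rational(1, 2)) = Pow(Add(Rational(7589, 7), -29170), Rational(1, 2)) = Pow(Rational(-196601, 7), Rational(1, 2)) = Mul(Rational(47, 7), I, Pow(623, Rational(1, 2)))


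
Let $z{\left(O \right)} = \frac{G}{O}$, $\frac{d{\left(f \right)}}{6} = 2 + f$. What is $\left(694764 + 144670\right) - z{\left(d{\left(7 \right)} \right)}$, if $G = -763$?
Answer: $\frac{45330199}{54} \approx 8.3945 \cdot 10^{5}$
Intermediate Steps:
$d{\left(f \right)} = 12 + 6 f$ ($d{\left(f \right)} = 6 \left(2 + f\right) = 12 + 6 f$)
$z{\left(O \right)} = - \frac{763}{O}$
$\left(694764 + 144670\right) - z{\left(d{\left(7 \right)} \right)} = \left(694764 + 144670\right) - - \frac{763}{12 + 6 \cdot 7} = 839434 - - \frac{763}{12 + 42} = 839434 - - \frac{763}{54} = 839434 + \frac{763}{54} = \frac{45330199}{54}$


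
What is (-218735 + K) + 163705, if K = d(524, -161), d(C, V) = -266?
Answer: -55296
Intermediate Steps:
K = -266
(-218735 + K) + 163705 = (-218735 - 266) + 163705 = -219001 + 163705 = -55296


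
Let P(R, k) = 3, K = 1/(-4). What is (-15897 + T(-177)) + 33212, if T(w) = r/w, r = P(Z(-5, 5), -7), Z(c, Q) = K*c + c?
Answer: 1021584/59 ≈ 17315.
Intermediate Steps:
K = -1/4 ≈ -0.25000
Z(c, Q) = 3*c/4 (Z(c, Q) = -c/4 + c = 3*c/4)
r = 3
T(w) = 3/w
(-15897 + T(-177)) + 33212 = (-15897 + 3/(-177)) + 33212 = (-15897 + 3*(-1/177)) + 33212 = (-15897 - 1/59) + 33212 = -937924/59 + 33212 = 1021584/59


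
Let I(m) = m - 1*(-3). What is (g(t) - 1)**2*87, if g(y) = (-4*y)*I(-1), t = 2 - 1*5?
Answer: 46023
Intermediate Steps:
I(m) = 3 + m (I(m) = m + 3 = 3 + m)
t = -3 (t = 2 - 5 = -3)
g(y) = -8*y (g(y) = (-4*y)*(3 - 1) = -4*y*2 = -8*y)
(g(t) - 1)**2*87 = (-8*(-3) - 1)**2*87 = (24 - 1)**2*87 = 23**2*87 = 529*87 = 46023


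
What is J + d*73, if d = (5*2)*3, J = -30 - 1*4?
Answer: 2156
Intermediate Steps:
J = -34 (J = -30 - 4 = -34)
d = 30 (d = 10*3 = 30)
J + d*73 = -34 + 30*73 = -34 + 2190 = 2156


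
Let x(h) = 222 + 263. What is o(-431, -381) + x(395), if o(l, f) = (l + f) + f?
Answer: -708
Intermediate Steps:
x(h) = 485
o(l, f) = l + 2*f (o(l, f) = (f + l) + f = l + 2*f)
o(-431, -381) + x(395) = (-431 + 2*(-381)) + 485 = (-431 - 762) + 485 = -1193 + 485 = -708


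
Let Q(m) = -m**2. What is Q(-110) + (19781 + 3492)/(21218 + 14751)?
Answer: -435201627/35969 ≈ -12099.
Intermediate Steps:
Q(-110) + (19781 + 3492)/(21218 + 14751) = -1*(-110)**2 + (19781 + 3492)/(21218 + 14751) = -1*12100 + 23273/35969 = -12100 + 23273*(1/35969) = -12100 + 23273/35969 = -435201627/35969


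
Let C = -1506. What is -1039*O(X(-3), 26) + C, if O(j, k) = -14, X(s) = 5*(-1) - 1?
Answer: 13040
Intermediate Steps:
X(s) = -6 (X(s) = -5 - 1 = -6)
-1039*O(X(-3), 26) + C = -1039*(-14) - 1506 = 14546 - 1506 = 13040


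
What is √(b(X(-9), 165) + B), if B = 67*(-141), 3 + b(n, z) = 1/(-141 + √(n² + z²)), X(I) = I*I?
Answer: √(3997353 - 85050*√3754)/(3*√(-47 + √3754)) ≈ 97.211*I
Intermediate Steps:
X(I) = I²
b(n, z) = -3 + 1/(-141 + √(n² + z²))
B = -9447
√(b(X(-9), 165) + B) = √((424 - 3*√(((-9)²)² + 165²))/(-141 + √(((-9)²)² + 165²)) - 9447) = √((424 - 3*√(81² + 27225))/(-141 + √(81² + 27225)) - 9447) = √((424 - 3*√(6561 + 27225))/(-141 + √(6561 + 27225)) - 9447) = √((424 - 9*√3754)/(-141 + √33786) - 9447) = √((424 - 9*√3754)/(-141 + 3*√3754) - 9447) = √(-9447 + (424 - 9*√3754)/(-141 + 3*√3754))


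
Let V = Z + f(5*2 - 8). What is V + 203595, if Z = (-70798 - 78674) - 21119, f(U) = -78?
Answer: 32926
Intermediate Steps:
Z = -170591 (Z = -149472 - 21119 = -170591)
V = -170669 (V = -170591 - 78 = -170669)
V + 203595 = -170669 + 203595 = 32926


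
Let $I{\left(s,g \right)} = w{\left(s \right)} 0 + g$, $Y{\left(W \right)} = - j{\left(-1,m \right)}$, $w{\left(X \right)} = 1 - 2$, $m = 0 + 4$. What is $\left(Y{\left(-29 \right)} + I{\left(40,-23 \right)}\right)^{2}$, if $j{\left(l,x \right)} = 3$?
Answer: $676$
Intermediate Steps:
$m = 4$
$w{\left(X \right)} = -1$ ($w{\left(X \right)} = 1 - 2 = -1$)
$Y{\left(W \right)} = -3$ ($Y{\left(W \right)} = \left(-1\right) 3 = -3$)
$I{\left(s,g \right)} = g$ ($I{\left(s,g \right)} = \left(-1\right) 0 + g = 0 + g = g$)
$\left(Y{\left(-29 \right)} + I{\left(40,-23 \right)}\right)^{2} = \left(-3 - 23\right)^{2} = \left(-26\right)^{2} = 676$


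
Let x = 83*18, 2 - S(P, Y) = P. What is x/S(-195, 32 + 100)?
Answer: 1494/197 ≈ 7.5838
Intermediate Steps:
S(P, Y) = 2 - P
x = 1494
x/S(-195, 32 + 100) = 1494/(2 - 1*(-195)) = 1494/(2 + 195) = 1494/197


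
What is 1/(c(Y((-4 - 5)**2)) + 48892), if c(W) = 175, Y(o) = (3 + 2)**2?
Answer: 1/49067 ≈ 2.0380e-5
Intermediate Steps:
Y(o) = 25 (Y(o) = 5**2 = 25)
1/(c(Y((-4 - 5)**2)) + 48892) = 1/(175 + 48892) = 1/49067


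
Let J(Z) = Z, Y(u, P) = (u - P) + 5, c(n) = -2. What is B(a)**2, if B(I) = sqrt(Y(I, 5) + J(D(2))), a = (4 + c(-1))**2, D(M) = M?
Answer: 6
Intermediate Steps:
Y(u, P) = 5 + u - P
a = 4 (a = (4 - 2)**2 = 2**2 = 4)
B(I) = sqrt(2 + I) (B(I) = sqrt((5 + I - 1*5) + 2) = sqrt((5 + I - 5) + 2) = sqrt(I + 2) = sqrt(2 + I))
B(a)**2 = (sqrt(2 + 4))**2 = (sqrt(6))**2 = 6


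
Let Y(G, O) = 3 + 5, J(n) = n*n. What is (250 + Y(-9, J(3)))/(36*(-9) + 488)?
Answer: 129/82 ≈ 1.5732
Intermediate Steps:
J(n) = n²
Y(G, O) = 8
(250 + Y(-9, J(3)))/(36*(-9) + 488) = (250 + 8)/(36*(-9) + 488) = 258/(-324 + 488) = 258/164 = 258*(1/164) = 129/82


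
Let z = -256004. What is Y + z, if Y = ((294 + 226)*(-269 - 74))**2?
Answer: 31812033596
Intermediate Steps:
Y = 31812289600 (Y = (520*(-343))**2 = (-178360)**2 = 31812289600)
Y + z = 31812289600 - 256004 = 31812033596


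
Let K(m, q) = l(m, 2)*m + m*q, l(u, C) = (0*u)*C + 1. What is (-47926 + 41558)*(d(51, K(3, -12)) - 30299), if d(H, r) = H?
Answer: 192619264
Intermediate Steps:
l(u, C) = 1 (l(u, C) = 0*C + 1 = 0 + 1 = 1)
K(m, q) = m + m*q (K(m, q) = 1*m + m*q = m + m*q)
(-47926 + 41558)*(d(51, K(3, -12)) - 30299) = (-47926 + 41558)*(51 - 30299) = -6368*(-30248) = 192619264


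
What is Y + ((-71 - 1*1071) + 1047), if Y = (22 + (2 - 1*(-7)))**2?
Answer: 866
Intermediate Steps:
Y = 961 (Y = (22 + (2 + 7))**2 = (22 + 9)**2 = 31**2 = 961)
Y + ((-71 - 1*1071) + 1047) = 961 + ((-71 - 1*1071) + 1047) = 961 + ((-71 - 1071) + 1047) = 961 + (-1142 + 1047) = 961 - 95 = 866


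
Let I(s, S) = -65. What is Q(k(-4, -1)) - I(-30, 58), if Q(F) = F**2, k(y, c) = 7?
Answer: 114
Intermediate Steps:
Q(k(-4, -1)) - I(-30, 58) = 7**2 - 1*(-65) = 49 + 65 = 114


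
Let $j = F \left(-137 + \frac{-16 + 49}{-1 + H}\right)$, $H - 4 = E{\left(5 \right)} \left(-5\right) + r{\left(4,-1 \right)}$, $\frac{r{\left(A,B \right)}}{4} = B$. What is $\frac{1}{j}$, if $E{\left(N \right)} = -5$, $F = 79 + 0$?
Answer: $- \frac{8}{85715} \approx -9.3332 \cdot 10^{-5}$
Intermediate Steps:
$F = 79$
$r{\left(A,B \right)} = 4 B$
$H = 25$ ($H = 4 + \left(\left(-5\right) \left(-5\right) + 4 \left(-1\right)\right) = 4 + \left(25 - 4\right) = 4 + 21 = 25$)
$j = - \frac{85715}{8}$ ($j = 79 \left(-137 + \frac{-16 + 49}{-1 + 25}\right) = 79 \left(-137 + \frac{33}{24}\right) = 79 \left(-137 + 33 \cdot \frac{1}{24}\right) = 79 \left(-137 + \frac{11}{8}\right) = 79 \left(- \frac{1085}{8}\right) = - \frac{85715}{8} \approx -10714.0$)
$\frac{1}{j} = \frac{1}{- \frac{85715}{8}} = - \frac{8}{85715}$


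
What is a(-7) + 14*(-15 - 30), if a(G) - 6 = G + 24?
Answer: -607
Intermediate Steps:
a(G) = 30 + G (a(G) = 6 + (G + 24) = 6 + (24 + G) = 30 + G)
a(-7) + 14*(-15 - 30) = (30 - 7) + 14*(-15 - 30) = 23 + 14*(-45) = 23 - 630 = -607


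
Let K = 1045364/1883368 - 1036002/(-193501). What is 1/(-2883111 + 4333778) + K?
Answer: 70998684280878547/12015267833841874 ≈ 5.9090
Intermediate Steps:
K = 48942090775/8282581622 (K = 1045364*(1/1883368) - 1036002*(-1/193501) = 261341/470842 + 94182/17591 = 48942090775/8282581622 ≈ 5.9090)
1/(-2883111 + 4333778) + K = 1/(-2883111 + 4333778) + 48942090775/8282581622 = 1/1450667 + 48942090775/8282581622 = 70998684280878547/12015267833841874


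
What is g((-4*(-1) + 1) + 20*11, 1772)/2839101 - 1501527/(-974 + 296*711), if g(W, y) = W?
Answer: -1420979891259/198246851894 ≈ -7.1677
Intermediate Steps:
g((-4*(-1) + 1) + 20*11, 1772)/2839101 - 1501527/(-974 + 296*711) = ((-4*(-1) + 1) + 20*11)/2839101 - 1501527/(-974 + 296*711) = ((4 + 1) + 220)*(1/2839101) - 1501527/(-974 + 210456) = (5 + 220)*(1/2839101) - 1501527/209482 = 225*(1/2839101) - 1501527*1/209482 = 75/946367 - 1501527/209482 = -1420979891259/198246851894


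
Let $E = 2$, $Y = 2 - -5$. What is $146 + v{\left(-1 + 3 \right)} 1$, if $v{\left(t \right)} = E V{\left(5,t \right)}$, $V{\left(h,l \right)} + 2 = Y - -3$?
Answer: $162$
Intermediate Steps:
$Y = 7$ ($Y = 2 + 5 = 7$)
$V{\left(h,l \right)} = 8$ ($V{\left(h,l \right)} = -2 + \left(7 - -3\right) = -2 + \left(7 + 3\right) = -2 + 10 = 8$)
$v{\left(t \right)} = 16$ ($v{\left(t \right)} = 2 \cdot 8 = 16$)
$146 + v{\left(-1 + 3 \right)} 1 = 146 + 16 \cdot 1 = 146 + 16 = 162$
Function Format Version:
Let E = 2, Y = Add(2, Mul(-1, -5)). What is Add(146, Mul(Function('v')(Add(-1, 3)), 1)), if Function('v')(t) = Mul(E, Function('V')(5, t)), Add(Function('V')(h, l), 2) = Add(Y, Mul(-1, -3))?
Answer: 162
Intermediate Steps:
Y = 7 (Y = Add(2, 5) = 7)
Function('V')(h, l) = 8 (Function('V')(h, l) = Add(-2, Add(7, Mul(-1, -3))) = Add(-2, Add(7, 3)) = Add(-2, 10) = 8)
Function('v')(t) = 16 (Function('v')(t) = Mul(2, 8) = 16)
Add(146, Mul(Function('v')(Add(-1, 3)), 1)) = Add(146, Mul(16, 1)) = Add(146, 16) = 162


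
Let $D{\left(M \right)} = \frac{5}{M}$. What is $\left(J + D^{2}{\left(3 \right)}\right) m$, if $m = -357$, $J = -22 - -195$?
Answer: $- \frac{188258}{3} \approx -62753.0$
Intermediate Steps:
$J = 173$ ($J = -22 + 195 = 173$)
$\left(J + D^{2}{\left(3 \right)}\right) m = \left(173 + \left(\frac{5}{3}\right)^{2}\right) \left(-357\right) = \left(173 + \frac{25}{9}\right) \left(-357\right) = \frac{1582}{9} \left(-357\right) = - \frac{188258}{3}$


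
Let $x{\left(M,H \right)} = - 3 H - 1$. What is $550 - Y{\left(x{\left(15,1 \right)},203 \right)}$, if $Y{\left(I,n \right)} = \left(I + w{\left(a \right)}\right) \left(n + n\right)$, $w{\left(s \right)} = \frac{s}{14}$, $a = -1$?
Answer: $2203$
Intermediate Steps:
$w{\left(s \right)} = \frac{s}{14}$ ($w{\left(s \right)} = s \frac{1}{14} = \frac{s}{14}$)
$x{\left(M,H \right)} = -1 - 3 H$
$Y{\left(I,n \right)} = 2 n \left(- \frac{1}{14} + I\right)$ ($Y{\left(I,n \right)} = \left(I + \frac{1}{14} \left(-1\right)\right) \left(n + n\right) = \left(I - \frac{1}{14}\right) 2 n = \left(- \frac{1}{14} + I\right) 2 n = 2 n \left(- \frac{1}{14} + I\right)$)
$550 - Y{\left(x{\left(15,1 \right)},203 \right)} = 550 - \frac{1}{7} \cdot 203 \left(-1 + 14 \left(-1 - 3\right)\right) = 550 - \frac{1}{7} \cdot 203 \left(-1 + 14 \left(-4\right)\right) = 550 - \frac{1}{7} \cdot 203 \left(-1 - 56\right) = 550 - \frac{1}{7} \cdot 203 \left(-57\right) = 550 - -1653 = 550 + 1653 = 2203$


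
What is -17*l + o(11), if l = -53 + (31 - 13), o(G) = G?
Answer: 606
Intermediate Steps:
l = -35 (l = -53 + 18 = -35)
-17*l + o(11) = -17*(-35) + 11 = 595 + 11 = 606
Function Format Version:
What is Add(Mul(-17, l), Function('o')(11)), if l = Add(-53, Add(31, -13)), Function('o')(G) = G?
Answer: 606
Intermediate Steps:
l = -35 (l = Add(-53, 18) = -35)
Add(Mul(-17, l), Function('o')(11)) = Add(Mul(-17, -35), 11) = Add(595, 11) = 606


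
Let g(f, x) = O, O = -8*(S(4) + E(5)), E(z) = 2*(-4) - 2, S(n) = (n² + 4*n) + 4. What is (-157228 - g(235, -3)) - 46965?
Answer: -203985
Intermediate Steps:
S(n) = 4 + n² + 4*n
E(z) = -10 (E(z) = -8 - 2 = -10)
O = -208 (O = -8*((4 + 4² + 4*4) - 10) = -8*((4 + 16 + 16) - 10) = -8*(36 - 10) = -8*26 = -208)
g(f, x) = -208
(-157228 - g(235, -3)) - 46965 = (-157228 - 1*(-208)) - 46965 = (-157228 + 208) - 46965 = -157020 - 46965 = -203985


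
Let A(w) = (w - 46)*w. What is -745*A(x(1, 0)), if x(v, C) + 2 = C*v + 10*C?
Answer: -71520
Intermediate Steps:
x(v, C) = -2 + 10*C + C*v (x(v, C) = -2 + (C*v + 10*C) = -2 + (10*C + C*v) = -2 + 10*C + C*v)
A(w) = w*(-46 + w) (A(w) = (-46 + w)*w = w*(-46 + w))
-745*A(x(1, 0)) = -745*(-2 + 10*0 + 0*1)*(-46 + (-2 + 10*0 + 0*1)) = -745*(-2 + 0 + 0)*(-46 + (-2 + 0 + 0)) = -(-1490)*(-46 - 2) = -(-1490)*(-48) = -745*96 = -71520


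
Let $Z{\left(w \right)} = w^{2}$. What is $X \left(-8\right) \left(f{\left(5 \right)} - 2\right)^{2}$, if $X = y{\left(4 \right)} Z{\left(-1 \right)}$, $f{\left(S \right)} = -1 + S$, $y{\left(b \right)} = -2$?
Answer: $64$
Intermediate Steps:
$X = -2$ ($X = - 2 \left(-1\right)^{2} = \left(-2\right) 1 = -2$)
$X \left(-8\right) \left(f{\left(5 \right)} - 2\right)^{2} = \left(-2\right) \left(-8\right) \left(\left(-1 + 5\right) - 2\right)^{2} = 16 \left(4 - 2\right)^{2} = 16 \cdot 2^{2} = 16 \cdot 4 = 64$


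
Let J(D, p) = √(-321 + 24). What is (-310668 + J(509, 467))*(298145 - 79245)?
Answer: -68005225200 + 656700*I*√33 ≈ -6.8005e+10 + 3.7725e+6*I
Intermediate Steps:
J(D, p) = 3*I*√33 (J(D, p) = √(-297) = 3*I*√33)
(-310668 + J(509, 467))*(298145 - 79245) = (-310668 + 3*I*√33)*(298145 - 79245) = (-310668 + 3*I*√33)*218900 = -68005225200 + 656700*I*√33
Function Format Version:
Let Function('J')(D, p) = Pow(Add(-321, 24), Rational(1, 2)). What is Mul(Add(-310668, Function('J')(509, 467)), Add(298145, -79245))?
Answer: Add(-68005225200, Mul(656700, I, Pow(33, Rational(1, 2)))) ≈ Add(-6.8005e+10, Mul(3.7725e+6, I))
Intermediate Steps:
Function('J')(D, p) = Mul(3, I, Pow(33, Rational(1, 2))) (Function('J')(D, p) = Pow(-297, Rational(1, 2)) = Mul(3, I, Pow(33, Rational(1, 2))))
Mul(Add(-310668, Function('J')(509, 467)), Add(298145, -79245)) = Mul(Add(-310668, Mul(3, I, Pow(33, Rational(1, 2)))), Add(298145, -79245)) = Mul(Add(-310668, Mul(3, I, Pow(33, Rational(1, 2)))), 218900) = Add(-68005225200, Mul(656700, I, Pow(33, Rational(1, 2))))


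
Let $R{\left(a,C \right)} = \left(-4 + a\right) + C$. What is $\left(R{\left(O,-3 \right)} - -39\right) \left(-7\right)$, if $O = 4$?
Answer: $-252$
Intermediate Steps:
$R{\left(a,C \right)} = -4 + C + a$
$\left(R{\left(O,-3 \right)} - -39\right) \left(-7\right) = \left(\left(-4 - 3 + 4\right) - -39\right) \left(-7\right) = \left(-3 + 39\right) \left(-7\right) = 36 \left(-7\right) = -252$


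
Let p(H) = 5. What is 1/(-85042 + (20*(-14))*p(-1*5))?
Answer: -1/86442 ≈ -1.1568e-5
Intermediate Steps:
1/(-85042 + (20*(-14))*p(-1*5)) = 1/(-85042 + (20*(-14))*5) = 1/(-85042 - 280*5) = 1/(-85042 - 1400) = 1/(-86442) = -1/86442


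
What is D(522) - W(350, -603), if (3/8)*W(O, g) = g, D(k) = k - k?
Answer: 1608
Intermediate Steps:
D(k) = 0
W(O, g) = 8*g/3
D(522) - W(350, -603) = 0 - 8*(-603)/3 = 0 - 1*(-1608) = 0 + 1608 = 1608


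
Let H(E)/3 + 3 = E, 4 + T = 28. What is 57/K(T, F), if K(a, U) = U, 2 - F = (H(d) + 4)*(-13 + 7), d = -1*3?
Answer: -57/82 ≈ -0.69512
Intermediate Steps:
d = -3
T = 24 (T = -4 + 28 = 24)
H(E) = -9 + 3*E
F = -82 (F = 2 - ((-9 + 3*(-3)) + 4)*(-13 + 7) = 2 - ((-9 - 9) + 4)*(-6) = 2 - (-18 + 4)*(-6) = 2 - (-14)*(-6) = 2 - 1*84 = 2 - 84 = -82)
57/K(T, F) = 57/(-82) = 57*(-1/82) = -57/82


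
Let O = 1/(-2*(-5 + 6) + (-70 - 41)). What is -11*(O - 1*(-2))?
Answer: -2475/113 ≈ -21.903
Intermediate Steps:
O = -1/113 (O = 1/(-2*1 - 111) = 1/(-2 - 111) = 1/(-113) = -1/113 ≈ -0.0088496)
-11*(O - 1*(-2)) = -11*(-1/113 - 1*(-2)) = -11*(-1/113 + 2) = -11*225/113 = -2475/113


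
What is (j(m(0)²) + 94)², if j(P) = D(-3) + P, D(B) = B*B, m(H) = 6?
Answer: 19321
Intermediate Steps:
D(B) = B²
j(P) = 9 + P (j(P) = (-3)² + P = 9 + P)
(j(m(0)²) + 94)² = ((9 + 6²) + 94)² = ((9 + 36) + 94)² = (45 + 94)² = 139² = 19321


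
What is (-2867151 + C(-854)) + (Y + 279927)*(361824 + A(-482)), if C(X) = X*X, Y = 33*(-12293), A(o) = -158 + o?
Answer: -45418136363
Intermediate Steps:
Y = -405669
C(X) = X²
(-2867151 + C(-854)) + (Y + 279927)*(361824 + A(-482)) = (-2867151 + (-854)²) + (-405669 + 279927)*(361824 + (-158 - 482)) = (-2867151 + 729316) - 125742*(361824 - 640) = -2137835 - 125742*361184 = -2137835 - 45415998528 = -45418136363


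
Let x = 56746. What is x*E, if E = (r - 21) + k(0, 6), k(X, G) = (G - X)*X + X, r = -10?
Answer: -1759126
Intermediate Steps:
k(X, G) = X + X*(G - X) (k(X, G) = X*(G - X) + X = X + X*(G - X))
E = -31 (E = (-10 - 21) + 0*(1 + 6 - 1*0) = -31 + 0*(1 + 6 + 0) = -31 + 0*7 = -31 + 0 = -31)
x*E = 56746*(-31) = -1759126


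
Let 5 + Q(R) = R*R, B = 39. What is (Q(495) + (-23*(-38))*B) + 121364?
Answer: 400470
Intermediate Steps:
Q(R) = -5 + R² (Q(R) = -5 + R*R = -5 + R²)
(Q(495) + (-23*(-38))*B) + 121364 = ((-5 + 495²) - 23*(-38)*39) + 121364 = ((-5 + 245025) + 874*39) + 121364 = (245020 + 34086) + 121364 = 279106 + 121364 = 400470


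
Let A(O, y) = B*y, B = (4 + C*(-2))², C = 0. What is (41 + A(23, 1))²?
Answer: 3249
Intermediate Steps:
B = 16 (B = (4 + 0*(-2))² = (4 + 0)² = 4² = 16)
A(O, y) = 16*y
(41 + A(23, 1))² = (41 + 16*1)² = (41 + 16)² = 57² = 3249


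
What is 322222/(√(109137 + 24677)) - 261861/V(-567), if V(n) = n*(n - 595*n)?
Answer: 87287/63654822 + 161111*√133814/66907 ≈ 880.86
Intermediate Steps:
V(n) = -594*n² (V(n) = n*(-594*n) = -594*n²)
322222/(√(109137 + 24677)) - 261861/V(-567) = 322222/(√(109137 + 24677)) - 261861/((-594*(-567)²)) = 322222/(√133814) - 261861/((-594*321489)) = 322222*(√133814/133814) - 261861/(-190964466) = 161111*√133814/66907 - 261861*(-1/190964466) = 161111*√133814/66907 + 87287/63654822 = 87287/63654822 + 161111*√133814/66907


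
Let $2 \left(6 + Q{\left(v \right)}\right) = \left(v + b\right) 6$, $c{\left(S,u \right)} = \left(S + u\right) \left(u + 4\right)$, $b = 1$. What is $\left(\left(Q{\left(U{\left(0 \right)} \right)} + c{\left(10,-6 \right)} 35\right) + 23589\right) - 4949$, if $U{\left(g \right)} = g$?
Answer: $18357$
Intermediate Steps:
$c{\left(S,u \right)} = \left(4 + u\right) \left(S + u\right)$ ($c{\left(S,u \right)} = \left(S + u\right) \left(4 + u\right) = \left(4 + u\right) \left(S + u\right)$)
$Q{\left(v \right)} = -3 + 3 v$ ($Q{\left(v \right)} = -6 + \frac{\left(v + 1\right) 6}{2} = -6 + \frac{\left(1 + v\right) 6}{2} = -6 + \frac{6 + 6 v}{2} = -6 + \left(3 + 3 v\right) = -3 + 3 v$)
$\left(\left(Q{\left(U{\left(0 \right)} \right)} + c{\left(10,-6 \right)} 35\right) + 23589\right) - 4949 = \left(\left(\left(-3 + 3 \cdot 0\right) + \left(\left(-6\right)^{2} + 4 \cdot 10 + 4 \left(-6\right) + 10 \left(-6\right)\right) 35\right) + 23589\right) - 4949 = \left(\left(\left(-3 + 0\right) + \left(36 + 40 - 24 - 60\right) 35\right) + 23589\right) - 4949 = \left(\left(-3 - 280\right) + 23589\right) - 4949 = \left(-283 + 23589\right) - 4949 = 23306 - 4949 = 18357$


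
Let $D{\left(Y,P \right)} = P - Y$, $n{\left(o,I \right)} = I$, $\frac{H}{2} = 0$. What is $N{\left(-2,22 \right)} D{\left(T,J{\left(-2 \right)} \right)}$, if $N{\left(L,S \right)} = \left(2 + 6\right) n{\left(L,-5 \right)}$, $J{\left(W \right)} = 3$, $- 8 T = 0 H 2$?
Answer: $-120$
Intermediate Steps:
$H = 0$ ($H = 2 \cdot 0 = 0$)
$T = 0$ ($T = - \frac{0 \cdot 0 \cdot 2}{8} = - \frac{0 \cdot 2}{8} = \left(- \frac{1}{8}\right) 0 = 0$)
$N{\left(L,S \right)} = -40$ ($N{\left(L,S \right)} = \left(2 + 6\right) \left(-5\right) = 8 \left(-5\right) = -40$)
$N{\left(-2,22 \right)} D{\left(T,J{\left(-2 \right)} \right)} = - 40 \left(3 - 0\right) = - 40 \left(3 + 0\right) = \left(-40\right) 3 = -120$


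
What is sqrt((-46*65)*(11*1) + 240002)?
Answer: 2*sqrt(51778) ≈ 455.10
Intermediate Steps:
sqrt((-46*65)*(11*1) + 240002) = sqrt(-2990*11 + 240002) = sqrt(-32890 + 240002) = sqrt(207112) = 2*sqrt(51778)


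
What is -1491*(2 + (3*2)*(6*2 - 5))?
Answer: -65604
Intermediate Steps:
-1491*(2 + (3*2)*(6*2 - 5)) = -1491*(2 + 6*(12 - 5)) = -1491*(2 + 6*7) = -1491*(2 + 42) = -1491*44 = -65604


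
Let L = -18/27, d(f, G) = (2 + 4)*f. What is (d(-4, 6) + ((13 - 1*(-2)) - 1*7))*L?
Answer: 32/3 ≈ 10.667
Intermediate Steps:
d(f, G) = 6*f
L = -⅔ (L = -18*1/27 = -⅔ ≈ -0.66667)
(d(-4, 6) + ((13 - 1*(-2)) - 1*7))*L = (6*(-4) + ((13 - 1*(-2)) - 1*7))*(-⅔) = (-24 + ((13 + 2) - 7))*(-⅔) = (-24 + (15 - 7))*(-⅔) = (-24 + 8)*(-⅔) = -16*(-⅔) = 32/3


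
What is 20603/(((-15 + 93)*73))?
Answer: 20603/5694 ≈ 3.6184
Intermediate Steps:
20603/(((-15 + 93)*73)) = 20603/((78*73)) = 20603/5694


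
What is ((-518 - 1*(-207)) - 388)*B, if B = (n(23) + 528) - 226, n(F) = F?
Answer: -227175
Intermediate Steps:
B = 325 (B = (23 + 528) - 226 = 551 - 226 = 325)
((-518 - 1*(-207)) - 388)*B = ((-518 - 1*(-207)) - 388)*325 = ((-518 + 207) - 388)*325 = (-311 - 388)*325 = -699*325 = -227175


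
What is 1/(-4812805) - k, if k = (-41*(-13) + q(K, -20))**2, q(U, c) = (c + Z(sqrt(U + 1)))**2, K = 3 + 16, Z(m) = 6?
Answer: -2557721902006/4812805 ≈ -5.3144e+5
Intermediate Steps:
K = 19
q(U, c) = (6 + c)**2 (q(U, c) = (c + 6)**2 = (6 + c)**2)
k = 531441 (k = (-41*(-13) + (6 - 20)**2)**2 = (533 + (-14)**2)**2 = (533 + 196)**2 = 729**2 = 531441)
1/(-4812805) - k = 1/(-4812805) - 1*531441 = -1/4812805 - 531441 = -2557721902006/4812805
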